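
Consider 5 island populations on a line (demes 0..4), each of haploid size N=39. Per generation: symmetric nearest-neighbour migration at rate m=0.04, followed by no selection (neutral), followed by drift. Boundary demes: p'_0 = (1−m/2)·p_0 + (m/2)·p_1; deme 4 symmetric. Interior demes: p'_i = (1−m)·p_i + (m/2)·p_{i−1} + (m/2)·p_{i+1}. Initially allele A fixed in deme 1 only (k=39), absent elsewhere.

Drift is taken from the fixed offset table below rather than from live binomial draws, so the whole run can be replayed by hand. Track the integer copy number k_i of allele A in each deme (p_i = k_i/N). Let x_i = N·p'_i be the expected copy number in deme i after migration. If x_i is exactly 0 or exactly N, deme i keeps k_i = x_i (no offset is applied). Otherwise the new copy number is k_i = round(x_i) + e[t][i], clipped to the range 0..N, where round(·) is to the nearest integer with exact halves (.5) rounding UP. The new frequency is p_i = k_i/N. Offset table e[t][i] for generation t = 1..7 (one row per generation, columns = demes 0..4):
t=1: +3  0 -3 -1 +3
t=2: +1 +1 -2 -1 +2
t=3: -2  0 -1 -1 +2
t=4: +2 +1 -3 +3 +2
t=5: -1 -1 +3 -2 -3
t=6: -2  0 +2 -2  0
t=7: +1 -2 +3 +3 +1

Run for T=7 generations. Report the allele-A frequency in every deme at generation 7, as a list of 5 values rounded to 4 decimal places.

[0.2308, 0.7692, 0.2564, 0.0769, 0.0000]

t=0: k=[0 39 0 0 0]
t=1: x=[0.7800 37.4400 0.7800 0.0000 0.0000] k=[4 37 0 0 0]
t=2: x=[4.6600 35.6000 0.7400 0.0000 0.0000] k=[6 37 0 0 0]
t=3: x=[6.6200 35.6400 0.7400 0.0000 0.0000] k=[5 36 0 0 0]
t=4: x=[5.6200 34.6600 0.7200 0.0000 0.0000] k=[8 36 0 0 0]
t=5: x=[8.5600 34.7200 0.7200 0.0000 0.0000] k=[8 34 4 0 0]
t=6: x=[8.5200 32.8800 4.5200 0.0800 0.0000] k=[7 33 7 0 0]
t=7: x=[7.5200 31.9600 7.3800 0.1400 0.0000] k=[9 30 10 3 0]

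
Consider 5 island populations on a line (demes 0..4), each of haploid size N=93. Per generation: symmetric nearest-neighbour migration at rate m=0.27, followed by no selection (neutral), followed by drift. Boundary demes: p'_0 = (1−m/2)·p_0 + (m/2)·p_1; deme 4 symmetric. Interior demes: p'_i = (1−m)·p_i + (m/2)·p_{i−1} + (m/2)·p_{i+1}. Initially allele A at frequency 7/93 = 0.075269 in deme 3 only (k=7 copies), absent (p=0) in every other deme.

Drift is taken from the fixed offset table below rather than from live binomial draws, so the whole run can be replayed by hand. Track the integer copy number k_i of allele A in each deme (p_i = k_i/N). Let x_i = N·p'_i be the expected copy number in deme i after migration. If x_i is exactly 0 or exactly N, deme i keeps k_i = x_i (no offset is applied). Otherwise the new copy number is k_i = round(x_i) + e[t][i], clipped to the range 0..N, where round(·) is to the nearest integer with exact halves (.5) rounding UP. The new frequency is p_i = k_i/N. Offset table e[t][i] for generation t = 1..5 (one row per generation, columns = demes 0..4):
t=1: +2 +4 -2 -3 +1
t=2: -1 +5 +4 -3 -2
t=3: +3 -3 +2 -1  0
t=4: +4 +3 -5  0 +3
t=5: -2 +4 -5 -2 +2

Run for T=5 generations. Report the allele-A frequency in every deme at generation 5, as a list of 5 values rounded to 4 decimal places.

[0.0000, 0.0753, 0.0000, 0.0000, 0.0215]

t=0: k=[0 0 0 7 0]
t=1: x=[0.0000 0.0000 0.9450 5.1100 0.9450] k=[0 0 0 2 2]
t=2: x=[0.0000 0.0000 0.2700 1.7300 2.0000] k=[0 0 4 0 0]
t=3: x=[0.0000 0.5400 2.9200 0.5400 0.0000] k=[0 0 5 0 0]
t=4: x=[0.0000 0.6750 3.6500 0.6750 0.0000] k=[0 4 0 1 0]
t=5: x=[0.5400 2.9200 0.6750 0.7300 0.1350] k=[0 7 0 0 2]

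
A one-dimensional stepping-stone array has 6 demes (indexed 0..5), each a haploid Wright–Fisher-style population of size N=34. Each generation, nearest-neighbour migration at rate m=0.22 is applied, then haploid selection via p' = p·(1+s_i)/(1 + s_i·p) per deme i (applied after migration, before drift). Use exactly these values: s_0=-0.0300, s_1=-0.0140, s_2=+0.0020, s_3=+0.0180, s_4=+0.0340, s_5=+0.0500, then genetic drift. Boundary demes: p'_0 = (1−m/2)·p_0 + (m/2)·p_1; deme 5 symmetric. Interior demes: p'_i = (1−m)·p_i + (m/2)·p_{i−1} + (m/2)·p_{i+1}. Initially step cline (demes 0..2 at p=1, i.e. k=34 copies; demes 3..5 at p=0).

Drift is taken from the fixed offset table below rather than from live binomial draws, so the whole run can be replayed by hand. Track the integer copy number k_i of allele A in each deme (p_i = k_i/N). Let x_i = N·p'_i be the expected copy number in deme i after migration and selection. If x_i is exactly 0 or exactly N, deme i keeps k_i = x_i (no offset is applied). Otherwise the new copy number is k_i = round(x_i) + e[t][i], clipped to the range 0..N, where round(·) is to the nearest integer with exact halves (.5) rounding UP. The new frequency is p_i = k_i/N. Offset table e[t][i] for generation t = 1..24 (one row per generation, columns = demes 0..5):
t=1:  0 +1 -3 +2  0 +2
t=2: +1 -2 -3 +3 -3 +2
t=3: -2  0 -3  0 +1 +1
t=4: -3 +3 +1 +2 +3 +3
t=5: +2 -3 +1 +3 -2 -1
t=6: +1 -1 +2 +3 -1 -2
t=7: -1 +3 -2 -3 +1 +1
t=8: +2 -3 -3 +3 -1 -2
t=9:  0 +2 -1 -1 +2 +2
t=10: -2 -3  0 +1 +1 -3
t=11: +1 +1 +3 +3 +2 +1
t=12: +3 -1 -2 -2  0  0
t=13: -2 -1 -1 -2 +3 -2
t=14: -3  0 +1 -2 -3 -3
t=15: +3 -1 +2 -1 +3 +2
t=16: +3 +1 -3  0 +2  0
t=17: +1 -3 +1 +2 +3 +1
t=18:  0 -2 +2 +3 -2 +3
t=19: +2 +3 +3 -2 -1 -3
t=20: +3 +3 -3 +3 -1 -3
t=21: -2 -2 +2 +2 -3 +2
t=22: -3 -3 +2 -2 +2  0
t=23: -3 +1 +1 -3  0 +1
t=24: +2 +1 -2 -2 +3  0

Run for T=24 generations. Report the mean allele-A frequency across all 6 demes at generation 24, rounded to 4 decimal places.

0.5686

t=0: k=[34 34 34 0 0 0]
t=1: x=[34.0000 34.0000 30.2666 3.7998 0.0000 0.0000] k=[34 34 27 6 0 0]
t=2: x=[34.0000 33.2193 25.4728 7.7563 0.6820 0.0000] k=[34 31 22 11 0 0]
t=3: x=[33.6599 30.2937 21.7956 11.1332 1.2496 0.0000] k=[32 30 19 11 2 0]
t=4: x=[31.7160 28.9497 19.3467 11.0225 2.8563 0.2309] k=[29 32 20 13 6 3]
t=5: x=[29.2059 30.3038 20.5662 13.1435 6.6164 3.4795] k=[31 27 22 16 5 2]
t=6: x=[30.4647 26.8104 21.9056 15.6005 6.0444 2.4381] k=[31 26 24 19 5 0]
t=7: x=[30.3520 26.2459 23.6844 18.1610 6.1568 0.5770] k=[29 29 22 15 7 2]
t=8: x=[28.8687 28.1621 22.0155 15.0395 7.5241 2.6675] k=[31 25 19 18 7 1]
t=9: x=[30.2393 24.9064 19.5666 17.0516 7.7482 1.7388] k=[30 27 19 16 10 4]
t=10: x=[29.5536 26.3669 19.5666 15.8208 10.2376 4.8597] k=[28 23 20 17 11 2]
t=11: x=[27.2874 23.1159 20.0165 16.8216 10.9163 3.1258] k=[28 24 23 20 13 4]
t=12: x=[27.3995 24.2321 22.7950 19.7080 13.0478 5.2013] k=[30 23 21 18 13 5]
t=13: x=[29.1037 23.4477 20.9061 17.9313 12.9369 6.1211] k=[27 22 20 16 16 4]
t=14: x=[26.2696 22.2217 19.7965 16.5915 14.9595 5.5426] k=[23 22 21 15 12 3]
t=15: x=[22.6610 21.8903 20.4663 15.4803 11.5941 4.1651] k=[26 21 22 14 15 6]
t=16: x=[25.2536 21.5490 21.0260 15.1397 14.1756 7.2648] k=[28 23 18 15 16 7]
t=17: x=[27.2874 22.8948 18.2369 15.5905 15.1804 8.2921] k=[28 20 19 18 18 9]
t=18: x=[26.9513 20.6559 19.0167 18.2609 17.2942 10.3376] k=[27 19 21 21 15 13]
t=19: x=[25.9341 19.9840 20.7961 20.4855 15.7222 13.6163] k=[28 23 24 18 15 11]
t=20: x=[27.2874 23.5583 23.2447 18.4806 15.1704 11.8133] k=[30 27 20 21 14 9]
t=21: x=[29.5536 26.4777 20.8961 20.2663 14.4973 9.8886] k=[28 24 23 22 11 12]
t=22: x=[27.3995 24.2321 23.0149 21.0434 12.5838 12.2700] k=[24 21 25 19 15 12]
t=23: x=[23.4497 21.6594 23.9142 19.3689 15.3912 12.7159] k=[20 23 25 16 15 14]
t=24: x=[20.0803 22.7843 23.8043 17.0316 15.2808 14.5143] k=[22 24 22 15 18 15]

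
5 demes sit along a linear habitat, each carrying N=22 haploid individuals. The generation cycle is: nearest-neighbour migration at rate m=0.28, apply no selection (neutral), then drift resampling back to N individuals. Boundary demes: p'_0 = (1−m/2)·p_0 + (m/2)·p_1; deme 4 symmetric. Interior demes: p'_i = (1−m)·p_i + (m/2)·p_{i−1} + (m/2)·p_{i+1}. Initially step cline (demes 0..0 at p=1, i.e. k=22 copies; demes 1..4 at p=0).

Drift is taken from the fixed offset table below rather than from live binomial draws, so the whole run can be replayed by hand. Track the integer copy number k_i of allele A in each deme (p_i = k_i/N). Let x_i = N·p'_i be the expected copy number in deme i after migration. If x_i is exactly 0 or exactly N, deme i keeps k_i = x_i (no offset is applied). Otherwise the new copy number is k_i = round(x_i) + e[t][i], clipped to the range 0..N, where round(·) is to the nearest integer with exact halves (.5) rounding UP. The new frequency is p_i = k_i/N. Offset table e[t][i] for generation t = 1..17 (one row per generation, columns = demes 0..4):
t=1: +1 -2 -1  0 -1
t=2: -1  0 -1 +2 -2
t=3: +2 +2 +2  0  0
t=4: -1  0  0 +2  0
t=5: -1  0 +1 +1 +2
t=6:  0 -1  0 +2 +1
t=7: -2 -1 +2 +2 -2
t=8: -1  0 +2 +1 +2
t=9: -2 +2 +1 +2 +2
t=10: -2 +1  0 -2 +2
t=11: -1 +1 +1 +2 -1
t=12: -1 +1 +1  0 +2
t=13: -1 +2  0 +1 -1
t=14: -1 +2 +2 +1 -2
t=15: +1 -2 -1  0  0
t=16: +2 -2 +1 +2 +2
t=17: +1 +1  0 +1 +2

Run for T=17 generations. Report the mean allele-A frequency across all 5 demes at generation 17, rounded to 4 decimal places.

0.4818

t=0: k=[22 0 0 0 0]
t=1: x=[18.9200 3.0800 0.0000 0.0000 0.0000] k=[20 1 0 0 0]
t=2: x=[17.3400 3.5200 0.1400 0.0000 0.0000] k=[16 4 0 0 0]
t=3: x=[14.3200 5.1200 0.5600 0.0000 0.0000] k=[16 7 3 0 0]
t=4: x=[14.7400 7.7000 3.1400 0.4200 0.0000] k=[14 8 3 2 0]
t=5: x=[13.1600 8.1400 3.5600 1.8600 0.2800] k=[12 8 5 3 2]
t=6: x=[11.4400 8.1400 5.1400 3.1400 2.1400] k=[11 7 5 5 3]
t=7: x=[10.4400 7.2800 5.2800 4.7200 3.2800] k=[8 6 7 7 1]
t=8: x=[7.7200 6.4200 6.8600 6.1600 1.8400] k=[7 6 9 7 4]
t=9: x=[6.8600 6.5600 8.3000 6.8600 4.4200] k=[5 9 9 9 6]
t=10: x=[5.5600 8.4400 9.0000 8.5800 6.4200] k=[4 9 9 7 8]
t=11: x=[4.7000 8.3000 8.7200 7.4200 7.8600] k=[4 9 10 9 7]
t=12: x=[4.7000 8.4400 9.7200 8.8600 7.2800] k=[4 9 11 9 9]
t=13: x=[4.7000 8.5800 10.4400 9.2800 9.0000] k=[4 11 10 10 8]
t=14: x=[4.9800 9.8800 10.1400 9.7200 8.2800] k=[4 12 12 11 6]
t=15: x=[5.1200 10.8800 11.8600 10.4400 6.7000] k=[6 9 11 10 7]
t=16: x=[6.4200 8.8600 10.5800 9.7200 7.4200] k=[8 7 12 12 9]
t=17: x=[7.8600 7.8400 11.3000 11.5800 9.4200] k=[9 9 11 13 11]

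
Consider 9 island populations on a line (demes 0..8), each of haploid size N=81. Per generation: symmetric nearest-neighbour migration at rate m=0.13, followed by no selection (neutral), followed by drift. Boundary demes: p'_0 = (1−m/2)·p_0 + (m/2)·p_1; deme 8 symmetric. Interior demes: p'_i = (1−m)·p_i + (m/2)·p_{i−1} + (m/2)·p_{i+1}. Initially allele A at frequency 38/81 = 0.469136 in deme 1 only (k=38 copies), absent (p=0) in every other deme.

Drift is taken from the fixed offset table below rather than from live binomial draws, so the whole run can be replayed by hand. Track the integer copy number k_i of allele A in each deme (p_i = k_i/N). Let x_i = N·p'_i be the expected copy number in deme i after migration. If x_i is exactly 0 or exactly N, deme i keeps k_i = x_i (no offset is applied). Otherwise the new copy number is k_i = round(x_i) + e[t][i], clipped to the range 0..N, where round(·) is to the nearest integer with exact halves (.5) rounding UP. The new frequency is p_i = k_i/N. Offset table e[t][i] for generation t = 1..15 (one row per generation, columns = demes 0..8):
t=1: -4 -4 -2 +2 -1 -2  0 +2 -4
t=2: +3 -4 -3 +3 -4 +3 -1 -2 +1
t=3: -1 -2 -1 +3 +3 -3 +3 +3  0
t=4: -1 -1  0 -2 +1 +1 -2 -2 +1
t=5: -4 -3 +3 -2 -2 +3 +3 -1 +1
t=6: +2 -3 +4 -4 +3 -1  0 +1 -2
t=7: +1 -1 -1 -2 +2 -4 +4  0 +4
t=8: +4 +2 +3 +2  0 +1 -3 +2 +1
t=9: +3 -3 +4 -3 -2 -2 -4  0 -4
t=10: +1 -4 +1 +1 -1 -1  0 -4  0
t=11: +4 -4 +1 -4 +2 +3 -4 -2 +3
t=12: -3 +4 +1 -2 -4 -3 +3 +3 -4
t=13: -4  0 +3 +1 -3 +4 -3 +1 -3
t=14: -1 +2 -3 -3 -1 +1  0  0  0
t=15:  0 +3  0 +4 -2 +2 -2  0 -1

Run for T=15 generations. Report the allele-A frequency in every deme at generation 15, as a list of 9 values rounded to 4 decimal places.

[0.0864, 0.1481, 0.0988, 0.0617, 0.0000, 0.0000, 0.0000, 0.0000, 0.0000]

t=0: k=[0 38 0 0 0 0 0 0 0]
t=1: x=[2.4700 33.0600 2.4700 0.0000 0.0000 0.0000 0.0000 0.0000 0.0000] k=[0 29 0 0 0 0 0 0 0]
t=2: x=[1.8850 25.2300 1.8850 0.0000 0.0000 0.0000 0.0000 0.0000 0.0000] k=[5 21 0 0 0 0 0 0 0]
t=3: x=[6.0400 18.5950 1.3650 0.0000 0.0000 0.0000 0.0000 0.0000 0.0000] k=[5 17 0 0 0 0 0 0 0]
t=4: x=[5.7800 15.1150 1.1050 0.0000 0.0000 0.0000 0.0000 0.0000 0.0000] k=[5 14 1 0 0 0 0 0 0]
t=5: x=[5.5850 12.5700 1.7800 0.0650 0.0000 0.0000 0.0000 0.0000 0.0000] k=[2 10 5 0 0 0 0 0 0]
t=6: x=[2.5200 9.1550 5.0000 0.3250 0.0000 0.0000 0.0000 0.0000 0.0000] k=[5 6 9 0 0 0 0 0 0]
t=7: x=[5.0650 6.1300 8.2200 0.5850 0.0000 0.0000 0.0000 0.0000 0.0000] k=[6 5 7 0 0 0 0 0 0]
t=8: x=[5.9350 5.1950 6.4150 0.4550 0.0000 0.0000 0.0000 0.0000 0.0000] k=[10 7 9 2 0 0 0 0 0]
t=9: x=[9.8050 7.3250 8.4150 2.3250 0.1300 0.0000 0.0000 0.0000 0.0000] k=[13 4 12 0 0 0 0 0 0]
t=10: x=[12.4150 5.1050 10.7000 0.7800 0.0000 0.0000 0.0000 0.0000 0.0000] k=[13 1 12 2 0 0 0 0 0]
t=11: x=[12.2200 2.4950 10.6350 2.5200 0.1300 0.0000 0.0000 0.0000 0.0000] k=[16 0 12 0 2 0 0 0 0]
t=12: x=[14.9600 1.8200 10.4400 0.9100 1.7400 0.1300 0.0000 0.0000 0.0000] k=[12 6 11 0 0 0 0 0 0]
t=13: x=[11.6100 6.7150 9.9600 0.7150 0.0000 0.0000 0.0000 0.0000 0.0000] k=[8 7 13 2 0 0 0 0 0]
t=14: x=[7.9350 7.4550 11.8950 2.5850 0.1300 0.0000 0.0000 0.0000 0.0000] k=[7 9 9 0 0 0 0 0 0]
t=15: x=[7.1300 8.8700 8.4150 0.5850 0.0000 0.0000 0.0000 0.0000 0.0000] k=[7 12 8 5 0 0 0 0 0]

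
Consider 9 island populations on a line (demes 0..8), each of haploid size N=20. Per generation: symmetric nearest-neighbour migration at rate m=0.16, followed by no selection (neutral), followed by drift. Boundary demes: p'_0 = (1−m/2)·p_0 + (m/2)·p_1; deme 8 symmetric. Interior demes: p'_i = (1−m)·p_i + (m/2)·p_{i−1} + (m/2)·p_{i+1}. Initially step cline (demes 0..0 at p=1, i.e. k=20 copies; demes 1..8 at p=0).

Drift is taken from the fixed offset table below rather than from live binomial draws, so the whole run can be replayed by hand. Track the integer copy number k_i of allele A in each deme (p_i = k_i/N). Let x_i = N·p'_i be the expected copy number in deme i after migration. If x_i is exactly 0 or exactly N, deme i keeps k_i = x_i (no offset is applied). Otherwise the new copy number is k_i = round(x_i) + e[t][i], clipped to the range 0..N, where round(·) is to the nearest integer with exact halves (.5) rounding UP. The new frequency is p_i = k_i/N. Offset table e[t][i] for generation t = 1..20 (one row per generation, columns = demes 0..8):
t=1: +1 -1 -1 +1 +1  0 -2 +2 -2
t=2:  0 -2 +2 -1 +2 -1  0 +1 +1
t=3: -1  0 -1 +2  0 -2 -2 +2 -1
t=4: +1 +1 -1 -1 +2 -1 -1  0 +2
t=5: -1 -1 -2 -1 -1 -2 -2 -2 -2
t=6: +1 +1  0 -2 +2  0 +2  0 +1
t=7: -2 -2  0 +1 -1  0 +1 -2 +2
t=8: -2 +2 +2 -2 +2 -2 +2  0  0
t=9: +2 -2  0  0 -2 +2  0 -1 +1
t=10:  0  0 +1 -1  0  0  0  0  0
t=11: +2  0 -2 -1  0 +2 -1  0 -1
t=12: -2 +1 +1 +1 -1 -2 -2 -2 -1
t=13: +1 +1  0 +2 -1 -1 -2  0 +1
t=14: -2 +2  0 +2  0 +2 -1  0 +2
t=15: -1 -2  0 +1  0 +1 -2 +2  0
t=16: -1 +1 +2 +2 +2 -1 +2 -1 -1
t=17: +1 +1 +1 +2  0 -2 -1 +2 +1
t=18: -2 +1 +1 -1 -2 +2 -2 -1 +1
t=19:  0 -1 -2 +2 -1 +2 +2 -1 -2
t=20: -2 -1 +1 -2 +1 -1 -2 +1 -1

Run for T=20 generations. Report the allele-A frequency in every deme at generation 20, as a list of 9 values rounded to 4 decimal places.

t=0: k=[20 0 0 0 0 0 0 0 0]
t=1: x=[18.4000 1.6000 0.0000 0.0000 0.0000 0.0000 0.0000 0.0000 0.0000] k=[19 1 0 0 0 0 0 0 0]
t=2: x=[17.5600 2.3600 0.0800 0.0000 0.0000 0.0000 0.0000 0.0000 0.0000] k=[18 0 2 0 0 0 0 0 0]
t=3: x=[16.5600 1.6000 1.6800 0.1600 0.0000 0.0000 0.0000 0.0000 0.0000] k=[16 2 1 2 0 0 0 0 0]
t=4: x=[14.8800 3.0400 1.1600 1.7600 0.1600 0.0000 0.0000 0.0000 0.0000] k=[16 4 0 1 2 0 0 0 0]
t=5: x=[15.0400 4.6400 0.4000 1.0000 1.7600 0.1600 0.0000 0.0000 0.0000] k=[14 4 0 0 1 0 0 0 0]
t=6: x=[13.2000 4.4800 0.3200 0.0800 0.8400 0.0800 0.0000 0.0000 0.0000] k=[14 5 0 0 3 0 0 0 0]
t=7: x=[13.2800 5.3200 0.4000 0.2400 2.5200 0.2400 0.0000 0.0000 0.0000] k=[11 3 0 1 2 0 0 0 0]
t=8: x=[10.3600 3.4000 0.3200 1.0000 1.7600 0.1600 0.0000 0.0000 0.0000] k=[8 5 2 0 4 0 0 0 0]
t=9: x=[7.7600 5.0000 2.0800 0.4800 3.3600 0.3200 0.0000 0.0000 0.0000] k=[10 3 2 0 1 2 0 0 0]
t=10: x=[9.4400 3.4800 1.9200 0.2400 1.0000 1.7600 0.1600 0.0000 0.0000] k=[9 3 3 0 1 2 0 0 0]
t=11: x=[8.5200 3.4800 2.7600 0.3200 1.0000 1.7600 0.1600 0.0000 0.0000] k=[11 3 1 0 1 4 0 0 0]
t=12: x=[10.3600 3.4800 1.0800 0.1600 1.1600 3.4400 0.3200 0.0000 0.0000] k=[8 4 2 1 0 1 0 0 0]
t=13: x=[7.6800 4.1600 2.0800 1.0000 0.1600 0.8400 0.0800 0.0000 0.0000] k=[9 5 2 3 0 0 0 0 0]
t=14: x=[8.6800 5.0800 2.3200 2.6800 0.2400 0.0000 0.0000 0.0000 0.0000] k=[7 7 2 5 0 0 0 0 0]
t=15: x=[7.0000 6.6000 2.6400 4.3600 0.4000 0.0000 0.0000 0.0000 0.0000] k=[6 5 3 5 0 0 0 0 0]
t=16: x=[5.9200 4.9200 3.3200 4.4400 0.4000 0.0000 0.0000 0.0000 0.0000] k=[5 6 5 6 2 0 0 0 0]
t=17: x=[5.0800 5.8400 5.1600 5.6000 2.1600 0.1600 0.0000 0.0000 0.0000] k=[6 7 6 8 2 0 0 0 0]
t=18: x=[6.0800 6.8400 6.2400 7.3600 2.3200 0.1600 0.0000 0.0000 0.0000] k=[4 8 7 6 0 2 0 0 0]
t=19: x=[4.3200 7.6000 7.0000 5.6000 0.6400 1.6800 0.1600 0.0000 0.0000] k=[4 7 5 8 0 4 2 0 0]
t=20: x=[4.2400 6.6000 5.4000 7.1200 0.9600 3.5200 2.0000 0.1600 0.0000] k=[2 6 6 5 2 3 0 1 0]

[0.1000, 0.3000, 0.3000, 0.2500, 0.1000, 0.1500, 0.0000, 0.0500, 0.0000]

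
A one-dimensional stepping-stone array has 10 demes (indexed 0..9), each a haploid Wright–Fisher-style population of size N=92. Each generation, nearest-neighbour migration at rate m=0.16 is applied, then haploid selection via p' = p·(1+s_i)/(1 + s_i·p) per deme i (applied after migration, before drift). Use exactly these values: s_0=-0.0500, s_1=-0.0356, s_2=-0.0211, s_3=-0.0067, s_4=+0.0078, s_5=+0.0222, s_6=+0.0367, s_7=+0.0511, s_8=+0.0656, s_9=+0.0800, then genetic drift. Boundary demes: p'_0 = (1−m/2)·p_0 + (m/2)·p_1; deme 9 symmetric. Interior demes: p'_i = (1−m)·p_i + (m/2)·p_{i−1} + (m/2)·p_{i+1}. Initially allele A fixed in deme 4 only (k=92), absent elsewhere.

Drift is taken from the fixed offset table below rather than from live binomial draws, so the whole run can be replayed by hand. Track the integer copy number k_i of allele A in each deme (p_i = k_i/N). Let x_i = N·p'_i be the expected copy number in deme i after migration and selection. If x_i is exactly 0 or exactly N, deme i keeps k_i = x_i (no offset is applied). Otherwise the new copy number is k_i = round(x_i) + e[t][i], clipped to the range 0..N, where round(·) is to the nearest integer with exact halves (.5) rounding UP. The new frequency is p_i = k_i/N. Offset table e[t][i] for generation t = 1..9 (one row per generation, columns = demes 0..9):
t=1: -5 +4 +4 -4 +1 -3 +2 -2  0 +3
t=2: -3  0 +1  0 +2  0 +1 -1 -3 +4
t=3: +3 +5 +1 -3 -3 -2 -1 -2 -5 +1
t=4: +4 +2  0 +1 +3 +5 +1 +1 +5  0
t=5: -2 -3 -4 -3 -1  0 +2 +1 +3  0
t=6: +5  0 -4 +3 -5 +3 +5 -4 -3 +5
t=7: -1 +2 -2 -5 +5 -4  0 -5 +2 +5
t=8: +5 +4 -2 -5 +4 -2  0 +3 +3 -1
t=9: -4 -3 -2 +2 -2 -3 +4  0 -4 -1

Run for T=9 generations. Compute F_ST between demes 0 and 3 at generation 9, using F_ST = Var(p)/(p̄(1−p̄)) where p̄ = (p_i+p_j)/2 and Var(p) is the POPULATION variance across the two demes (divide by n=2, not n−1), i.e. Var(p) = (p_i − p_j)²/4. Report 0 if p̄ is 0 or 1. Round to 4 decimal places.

0.0214

t=0: k=[0 0 0 0 92 0 0 0 0 0]
t=1: x=[0.0000 0.0000 0.0000 7.3146 77.3758 7.5101 0.0000 0.0000 0.0000 0.0000] k=[0 0 0 3 78 5 0 0 0 0]
t=2: x=[0.0000 0.0000 0.2349 8.7069 66.3041 10.6450 0.4146 0.0000 0.0000 0.0000] k=[0 0 1 9 68 11 1 0 0 0]
t=3: x=[0.0000 0.0772 1.5276 13.0048 58.8849 15.0341 1.7819 0.0841 0.0000 0.0000] k=[0 5 3 10 56 13 1 0 0 0]
t=4: x=[0.3801 4.2893 3.6446 13.0446 49.0580 15.7648 1.9475 0.0841 0.0000 0.0000] k=[4 6 4 14 52 21 3 1 0 0]
t=5: x=[3.9610 5.4899 4.8609 16.1503 46.6587 22.4101 4.4295 1.1345 0.0852 0.0000] k=[2 2 1 13 46 22 6 2 3 0]
t=6: x=[1.9021 1.8530 1.9979 14.5972 41.6170 23.0169 7.1955 2.5193 2.8504 0.2591] k=[7 2 0 18 37 26 12 0 0 5]
t=7: x=[6.2926 2.1621 1.5668 17.9825 34.7679 26.1692 12.5454 1.0085 0.4261 4.9482] k=[5 4 0 13 40 22 13 0 2 10]
t=8: x=[4.6865 3.6314 1.3317 14.0398 36.5711 23.0978 13.0792 1.2605 2.6380 10.0272] k=[10 8 0 9 41 21 13 4 6 9]
t=9: x=[9.3983 7.2735 1.3317 10.7759 37.0117 22.3292 13.3255 5.1155 6.4509 9.3893] k=[5 4 0 13 35 19 17 5 2 8]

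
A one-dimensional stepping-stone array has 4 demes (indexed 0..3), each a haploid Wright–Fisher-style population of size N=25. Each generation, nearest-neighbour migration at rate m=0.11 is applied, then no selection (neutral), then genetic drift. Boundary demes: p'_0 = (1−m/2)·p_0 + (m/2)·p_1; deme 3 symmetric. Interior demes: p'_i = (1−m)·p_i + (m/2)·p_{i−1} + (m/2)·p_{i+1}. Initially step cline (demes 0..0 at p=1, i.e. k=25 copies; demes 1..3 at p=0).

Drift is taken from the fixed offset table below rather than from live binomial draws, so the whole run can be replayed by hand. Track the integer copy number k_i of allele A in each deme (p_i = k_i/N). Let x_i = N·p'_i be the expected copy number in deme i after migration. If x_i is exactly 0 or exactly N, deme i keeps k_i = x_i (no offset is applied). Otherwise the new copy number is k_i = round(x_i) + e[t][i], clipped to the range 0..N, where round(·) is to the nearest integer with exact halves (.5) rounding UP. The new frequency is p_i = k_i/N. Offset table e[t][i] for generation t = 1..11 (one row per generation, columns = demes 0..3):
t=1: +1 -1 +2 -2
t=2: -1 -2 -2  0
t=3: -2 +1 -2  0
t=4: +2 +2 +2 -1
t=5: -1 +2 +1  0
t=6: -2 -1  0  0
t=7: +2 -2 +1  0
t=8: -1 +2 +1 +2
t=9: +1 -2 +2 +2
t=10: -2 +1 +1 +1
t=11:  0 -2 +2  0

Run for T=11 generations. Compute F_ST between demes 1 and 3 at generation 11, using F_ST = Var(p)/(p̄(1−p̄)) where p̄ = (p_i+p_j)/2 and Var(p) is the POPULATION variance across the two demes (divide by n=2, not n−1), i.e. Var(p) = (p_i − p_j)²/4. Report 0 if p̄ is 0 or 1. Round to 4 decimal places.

t=0: k=[25 0 0 0]
t=1: x=[23.6250 1.3750 0.0000 0.0000] k=[25 0 0 0]
t=2: x=[23.6250 1.3750 0.0000 0.0000] k=[23 0 0 0]
t=3: x=[21.7350 1.2650 0.0000 0.0000] k=[20 2 0 0]
t=4: x=[19.0100 2.8800 0.1100 0.0000] k=[21 5 2 0]
t=5: x=[20.1200 5.7150 2.0550 0.1100] k=[19 8 3 0]
t=6: x=[18.3950 8.3300 3.1100 0.1650] k=[16 7 3 0]
t=7: x=[15.5050 7.2750 3.0550 0.1650] k=[18 5 4 0]
t=8: x=[17.2850 5.6600 3.8350 0.2200] k=[16 8 5 2]
t=9: x=[15.5600 8.2750 5.0000 2.1650] k=[17 6 7 4]
t=10: x=[16.3950 6.6600 6.7800 4.1650] k=[14 8 8 5]
t=11: x=[13.6700 8.3300 7.8350 5.1650] k=[14 6 10 5]

0.0023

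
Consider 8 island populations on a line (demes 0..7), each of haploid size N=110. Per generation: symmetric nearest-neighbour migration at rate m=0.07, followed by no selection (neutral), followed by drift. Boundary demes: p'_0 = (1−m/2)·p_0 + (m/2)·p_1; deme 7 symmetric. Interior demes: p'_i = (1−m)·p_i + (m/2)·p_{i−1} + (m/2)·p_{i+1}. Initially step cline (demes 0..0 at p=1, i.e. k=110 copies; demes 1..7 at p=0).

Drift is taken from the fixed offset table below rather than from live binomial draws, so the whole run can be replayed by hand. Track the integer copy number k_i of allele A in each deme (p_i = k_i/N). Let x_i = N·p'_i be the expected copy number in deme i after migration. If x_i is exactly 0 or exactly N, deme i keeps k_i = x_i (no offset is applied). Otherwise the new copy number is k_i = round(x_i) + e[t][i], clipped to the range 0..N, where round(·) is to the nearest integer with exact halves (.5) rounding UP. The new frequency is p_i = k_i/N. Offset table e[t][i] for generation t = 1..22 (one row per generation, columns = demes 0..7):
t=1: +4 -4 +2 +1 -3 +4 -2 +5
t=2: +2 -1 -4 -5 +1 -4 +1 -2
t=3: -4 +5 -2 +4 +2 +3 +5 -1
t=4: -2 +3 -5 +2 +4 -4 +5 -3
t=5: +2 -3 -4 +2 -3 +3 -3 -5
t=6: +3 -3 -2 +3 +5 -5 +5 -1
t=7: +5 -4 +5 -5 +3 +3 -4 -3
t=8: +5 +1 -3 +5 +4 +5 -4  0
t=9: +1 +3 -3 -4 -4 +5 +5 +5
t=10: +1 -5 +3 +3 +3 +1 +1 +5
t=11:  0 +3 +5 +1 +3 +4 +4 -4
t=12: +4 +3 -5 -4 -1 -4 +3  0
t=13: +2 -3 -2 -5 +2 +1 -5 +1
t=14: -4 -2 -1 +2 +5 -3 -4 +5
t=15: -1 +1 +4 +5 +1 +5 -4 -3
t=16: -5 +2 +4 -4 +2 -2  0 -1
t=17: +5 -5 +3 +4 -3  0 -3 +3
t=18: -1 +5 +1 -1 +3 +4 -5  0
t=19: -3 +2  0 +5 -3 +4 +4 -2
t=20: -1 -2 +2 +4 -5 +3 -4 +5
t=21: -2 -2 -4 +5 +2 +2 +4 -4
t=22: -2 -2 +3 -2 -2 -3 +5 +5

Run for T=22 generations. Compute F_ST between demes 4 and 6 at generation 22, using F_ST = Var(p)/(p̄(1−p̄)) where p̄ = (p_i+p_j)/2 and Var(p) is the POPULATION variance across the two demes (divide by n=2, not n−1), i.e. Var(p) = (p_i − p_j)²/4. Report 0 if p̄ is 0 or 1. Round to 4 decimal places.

0.0026

t=0: k=[110 0 0 0 0 0 0 0]
t=1: x=[106.1500 3.8500 0.0000 0.0000 0.0000 0.0000 0.0000 0.0000] k=[110 0 0 0 0 0 0 0]
t=2: x=[106.1500 3.8500 0.0000 0.0000 0.0000 0.0000 0.0000 0.0000] k=[108 3 0 0 0 0 0 0]
t=3: x=[104.3250 6.5700 0.1050 0.0000 0.0000 0.0000 0.0000 0.0000] k=[100 12 0 0 0 0 0 0]
t=4: x=[96.9200 14.6600 0.4200 0.0000 0.0000 0.0000 0.0000 0.0000] k=[95 18 0 0 0 0 0 0]
t=5: x=[92.3050 20.0650 0.6300 0.0000 0.0000 0.0000 0.0000 0.0000] k=[94 17 0 0 0 0 0 0]
t=6: x=[91.3050 19.1000 0.5950 0.0000 0.0000 0.0000 0.0000 0.0000] k=[94 16 0 0 0 0 0 0]
t=7: x=[91.2700 18.1700 0.5600 0.0000 0.0000 0.0000 0.0000 0.0000] k=[96 14 6 0 0 0 0 0]
t=8: x=[93.1300 16.5900 6.0700 0.2100 0.0000 0.0000 0.0000 0.0000] k=[98 18 3 5 0 0 0 0]
t=9: x=[95.2000 20.2750 3.5950 4.7550 0.1750 0.0000 0.0000 0.0000] k=[96 23 1 1 0 0 0 0]
t=10: x=[93.4450 24.7850 1.7700 0.9650 0.0350 0.0000 0.0000 0.0000] k=[94 20 5 4 3 0 0 0]
t=11: x=[91.4100 22.0650 5.4900 4.0000 2.9300 0.1050 0.0000 0.0000] k=[91 25 10 5 6 4 0 0]
t=12: x=[88.6900 26.7850 10.3500 5.2100 5.8950 3.9300 0.1400 0.0000] k=[93 30 5 1 5 0 3 0]
t=13: x=[90.7950 31.3300 5.7350 1.2800 4.6850 0.2800 2.7900 0.1050] k=[93 28 4 0 7 1 0 1]
t=14: x=[90.7250 29.4350 4.7000 0.3850 6.5450 1.1750 0.0700 0.9650] k=[87 27 4 2 12 0 0 6]
t=15: x=[84.9000 28.2950 4.7350 2.4200 11.2300 0.4200 0.2100 5.7900] k=[84 29 9 7 12 5 0 3]
t=16: x=[82.0750 30.2250 9.6300 7.2450 11.5800 5.0700 0.2800 2.8950] k=[77 32 14 3 14 3 0 2]
t=17: x=[75.4250 32.9450 14.2450 3.7700 13.2300 3.2800 0.1750 1.9300] k=[80 28 17 8 10 3 0 5]
t=18: x=[78.1800 29.4350 17.0700 8.3850 9.6850 3.1400 0.2800 4.8250] k=[77 34 18 7 13 7 0 5]
t=19: x=[75.4950 34.9450 18.1750 7.5950 12.5800 6.9650 0.4200 4.8250] k=[72 37 18 13 10 11 4 3]
t=20: x=[70.7750 37.5600 18.4900 13.0700 10.1400 10.7200 4.2100 3.0350] k=[70 36 20 17 5 14 0 8]
t=21: x=[68.8100 36.6300 20.4550 16.6850 5.7350 13.1950 0.7700 7.7200] k=[67 35 16 22 8 15 5 4]
t=22: x=[65.8800 35.4550 16.8750 21.3000 8.7350 14.4050 5.3150 4.0350] k=[64 33 20 19 7 11 10 9]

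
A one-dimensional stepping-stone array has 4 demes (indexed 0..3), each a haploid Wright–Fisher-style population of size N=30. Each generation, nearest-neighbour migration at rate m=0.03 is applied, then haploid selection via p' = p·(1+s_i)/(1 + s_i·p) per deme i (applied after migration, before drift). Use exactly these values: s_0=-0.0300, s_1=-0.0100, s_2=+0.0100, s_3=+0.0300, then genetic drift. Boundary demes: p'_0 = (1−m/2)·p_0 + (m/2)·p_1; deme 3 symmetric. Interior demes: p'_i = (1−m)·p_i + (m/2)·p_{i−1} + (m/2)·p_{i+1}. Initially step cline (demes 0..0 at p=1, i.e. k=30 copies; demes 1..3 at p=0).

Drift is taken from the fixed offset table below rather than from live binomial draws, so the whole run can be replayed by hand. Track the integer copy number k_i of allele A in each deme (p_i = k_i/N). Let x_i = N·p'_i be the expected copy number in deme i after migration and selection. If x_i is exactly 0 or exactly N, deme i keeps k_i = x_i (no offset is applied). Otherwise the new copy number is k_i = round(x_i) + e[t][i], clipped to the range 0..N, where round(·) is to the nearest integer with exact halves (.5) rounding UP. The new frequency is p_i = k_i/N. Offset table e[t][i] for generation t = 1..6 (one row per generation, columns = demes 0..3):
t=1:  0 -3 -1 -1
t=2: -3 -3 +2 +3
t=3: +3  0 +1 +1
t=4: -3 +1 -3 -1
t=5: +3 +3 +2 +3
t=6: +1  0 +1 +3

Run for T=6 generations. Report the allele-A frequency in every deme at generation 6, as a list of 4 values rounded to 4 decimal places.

[1.0000, 0.1333, 0.1000, 0.1000]

t=0: k=[30 0 0 0]
t=1: x=[29.5363 0.4456 0.0000 0.0000] k=[30 0 0 0]
t=2: x=[29.5363 0.4456 0.0000 0.0000] k=[27 0 0 0]
t=3: x=[26.5020 0.4010 0.0000 0.0000] k=[30 0 0 0]
t=4: x=[29.5363 0.4456 0.0000 0.0000] k=[27 1 0 0]
t=5: x=[26.5173 1.3619 0.0151 0.0000] k=[30 4 2 0]
t=6: x=[29.5981 4.3227 2.0187 0.0309] k=[30 4 3 3]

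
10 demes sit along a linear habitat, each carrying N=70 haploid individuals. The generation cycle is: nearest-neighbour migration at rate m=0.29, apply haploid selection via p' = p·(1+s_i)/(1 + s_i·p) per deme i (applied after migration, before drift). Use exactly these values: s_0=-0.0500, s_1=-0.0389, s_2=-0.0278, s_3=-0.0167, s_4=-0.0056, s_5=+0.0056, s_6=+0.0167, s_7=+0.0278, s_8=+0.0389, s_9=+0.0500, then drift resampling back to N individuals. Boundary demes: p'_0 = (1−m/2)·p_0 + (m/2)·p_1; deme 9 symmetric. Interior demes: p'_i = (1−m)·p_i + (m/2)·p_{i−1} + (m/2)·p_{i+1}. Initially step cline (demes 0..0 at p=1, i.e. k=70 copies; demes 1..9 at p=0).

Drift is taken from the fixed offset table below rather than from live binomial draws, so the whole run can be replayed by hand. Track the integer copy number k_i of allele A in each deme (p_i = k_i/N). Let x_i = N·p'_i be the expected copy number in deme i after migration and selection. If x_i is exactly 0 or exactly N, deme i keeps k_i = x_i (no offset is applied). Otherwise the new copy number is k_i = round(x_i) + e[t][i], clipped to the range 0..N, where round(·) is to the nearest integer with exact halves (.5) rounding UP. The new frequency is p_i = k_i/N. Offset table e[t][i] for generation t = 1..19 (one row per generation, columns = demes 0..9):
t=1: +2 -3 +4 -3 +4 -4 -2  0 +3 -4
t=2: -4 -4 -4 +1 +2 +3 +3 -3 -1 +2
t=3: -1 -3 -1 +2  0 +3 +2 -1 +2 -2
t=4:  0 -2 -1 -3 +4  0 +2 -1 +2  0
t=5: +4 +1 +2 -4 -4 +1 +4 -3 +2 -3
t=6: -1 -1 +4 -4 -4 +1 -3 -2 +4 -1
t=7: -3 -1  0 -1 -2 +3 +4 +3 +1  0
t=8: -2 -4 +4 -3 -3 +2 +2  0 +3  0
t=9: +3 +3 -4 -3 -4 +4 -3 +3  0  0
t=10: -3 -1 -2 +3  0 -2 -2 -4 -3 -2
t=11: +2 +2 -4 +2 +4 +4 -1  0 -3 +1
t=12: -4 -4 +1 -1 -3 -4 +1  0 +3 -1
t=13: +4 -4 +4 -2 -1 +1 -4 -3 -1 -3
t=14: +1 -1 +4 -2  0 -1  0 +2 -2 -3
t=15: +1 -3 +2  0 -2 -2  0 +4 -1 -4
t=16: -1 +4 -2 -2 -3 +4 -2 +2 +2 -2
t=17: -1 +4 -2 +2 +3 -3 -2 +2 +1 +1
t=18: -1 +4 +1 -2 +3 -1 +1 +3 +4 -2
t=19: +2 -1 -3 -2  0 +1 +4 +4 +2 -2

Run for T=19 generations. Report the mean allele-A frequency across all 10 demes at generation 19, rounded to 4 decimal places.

0.0371

t=0: k=[70 0 0 0 0 0 0 0 0 0]
t=1: x=[59.3967 9.8105 0.0000 0.0000 0.0000 0.0000 0.0000 0.0000 0.0000 0.0000] k=[61 7 0 0 0 0 0 0 0 0]
t=2: x=[52.5056 13.3803 0.9872 0.0000 0.0000 0.0000 0.0000 0.0000 0.0000 0.0000] k=[49 9 0 0 0 0 0 0 0 0]
t=3: x=[42.3467 13.0680 1.2694 0.0000 0.0000 0.0000 0.0000 0.0000 0.0000 0.0000] k=[41 10 0 0 0 0 0 0 0 0]
t=4: x=[35.6082 12.6291 1.4105 0.0000 0.0000 0.0000 0.0000 0.0000 0.0000 0.0000] k=[36 11 0 0 0 0 0 0 0 0]
t=5: x=[31.4843 12.6145 1.5516 0.0000 0.0000 0.0000 0.0000 0.0000 0.0000 0.0000] k=[35 14 4 0 0 0 0 0 0 0]
t=6: x=[31.0663 15.1194 4.7438 0.5704 0.0000 0.0000 0.0000 0.0000 0.0000 0.0000] k=[30 14 9 0 0 0 0 0 0 0]
t=7: x=[26.8264 15.1194 8.2134 1.2836 0.0000 0.0000 0.0000 0.0000 0.0000 0.0000] k=[24 14 8 0 0 0 0 0 0 0]
t=8: x=[21.7732 14.1273 7.5187 1.1409 0.0000 0.0000 0.0000 0.0000 0.0000 0.0000] k=[20 10 12 0 0 0 0 0 0 0]
t=9: x=[17.8591 11.3574 9.7314 1.7117 0.0000 0.0000 0.0000 0.0000 0.0000 0.0000] k=[21 14 6 0 0 0 0 0 0 0]
t=10: x=[19.2607 13.4194 6.1305 0.8556 0.0000 0.0000 0.0000 0.0000 0.0000 0.0000] k=[16 12 4 4 0 0 0 0 0 0]
t=11: x=[14.8121 11.0459 5.0269 3.3656 0.5768 0.0000 0.0000 0.0000 0.0000 0.0000] k=[17 13 1 5 5 0 0 0 0 0]
t=12: x=[15.7841 11.4548 3.2320 4.3508 4.2525 0.7290 0.0000 0.0000 0.0000 0.0000] k=[12 7 4 3 1 0 0 0 0 0]
t=13: x=[10.7982 7.0349 4.1779 2.8092 1.1387 0.1458 0.0000 0.0000 0.0000 0.0000] k=[15 3 8 1 0 1 0 0 0 0]
t=14: x=[12.7175 5.2684 6.1011 1.8396 0.2884 0.7139 0.1474 0.0000 0.0000 0.0000] k=[14 4 10 0 0 0 0 0 0 0]
t=15: x=[12.0303 6.0956 7.4893 1.4263 0.0000 0.0000 0.0000 0.0000 0.0000 0.0000] k=[13 3 9 1 0 0 0 0 0 0]
t=16: x=[11.0638 5.1282 6.7950 1.9823 0.1442 0.0000 0.0000 0.0000 0.0000 0.0000] k=[10 9 5 0 0 0 0 0 0 0]
t=17: x=[9.4286 8.2712 4.7291 0.7130 0.0000 0.0000 0.0000 0.0000 0.0000 0.0000] k=[8 12 3 3 0 0 0 0 0 0]
t=18: x=[8.2013 9.7765 4.1925 2.5237 0.4326 0.0000 0.0000 0.0000 0.0000 0.0000] k=[7 14 5 1 3 0 0 0 0 0]
t=19: x=[7.6581 11.2990 5.5785 1.8396 2.2627 0.4374 0.0000 0.0000 0.0000 0.0000] k=[10 10 3 0 2 1 0 0 0 0]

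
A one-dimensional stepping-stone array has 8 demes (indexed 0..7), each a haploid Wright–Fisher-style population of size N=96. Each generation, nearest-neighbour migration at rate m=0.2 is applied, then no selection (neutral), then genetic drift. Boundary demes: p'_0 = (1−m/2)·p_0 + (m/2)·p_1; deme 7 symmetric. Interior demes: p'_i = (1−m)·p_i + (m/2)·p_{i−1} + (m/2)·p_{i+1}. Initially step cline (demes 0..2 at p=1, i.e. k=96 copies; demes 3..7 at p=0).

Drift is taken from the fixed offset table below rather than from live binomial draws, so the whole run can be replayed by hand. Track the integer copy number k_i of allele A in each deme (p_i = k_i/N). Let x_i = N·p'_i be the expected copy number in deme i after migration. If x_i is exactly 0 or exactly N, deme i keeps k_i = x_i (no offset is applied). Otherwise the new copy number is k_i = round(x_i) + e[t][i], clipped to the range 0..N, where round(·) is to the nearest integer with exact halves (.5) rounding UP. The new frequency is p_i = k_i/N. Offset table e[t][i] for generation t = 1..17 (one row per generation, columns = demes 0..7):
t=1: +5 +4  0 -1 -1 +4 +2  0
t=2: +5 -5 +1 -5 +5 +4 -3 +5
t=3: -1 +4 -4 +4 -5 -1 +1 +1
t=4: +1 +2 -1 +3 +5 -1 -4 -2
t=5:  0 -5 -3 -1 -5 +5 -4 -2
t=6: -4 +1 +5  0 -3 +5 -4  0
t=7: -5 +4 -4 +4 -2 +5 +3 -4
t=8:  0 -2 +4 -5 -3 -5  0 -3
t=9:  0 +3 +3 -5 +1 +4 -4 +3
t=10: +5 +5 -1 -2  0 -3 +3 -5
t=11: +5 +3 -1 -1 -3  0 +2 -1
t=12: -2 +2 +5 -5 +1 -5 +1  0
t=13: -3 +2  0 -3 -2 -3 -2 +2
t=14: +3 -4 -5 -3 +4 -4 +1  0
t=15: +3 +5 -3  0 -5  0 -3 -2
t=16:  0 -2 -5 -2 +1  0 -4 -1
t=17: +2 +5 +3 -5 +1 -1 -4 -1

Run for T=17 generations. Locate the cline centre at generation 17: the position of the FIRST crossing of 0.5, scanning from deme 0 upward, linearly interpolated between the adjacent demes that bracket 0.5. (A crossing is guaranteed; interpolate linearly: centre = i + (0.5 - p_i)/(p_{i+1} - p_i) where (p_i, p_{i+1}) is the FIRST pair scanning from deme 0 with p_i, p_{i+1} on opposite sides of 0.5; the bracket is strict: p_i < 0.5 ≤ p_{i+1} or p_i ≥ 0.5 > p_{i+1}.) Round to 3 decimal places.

t=0: k=[96 96 96 0 0 0 0 0]
t=1: x=[96.0000 96.0000 86.4000 9.6000 0.0000 0.0000 0.0000 0.0000] k=[96 96 86 9 0 0 0 0]
t=2: x=[96.0000 95.0000 79.3000 15.8000 0.9000 0.0000 0.0000 0.0000] k=[96 90 80 11 6 0 0 0]
t=3: x=[95.4000 89.6000 74.1000 17.4000 5.9000 0.6000 0.0000 0.0000] k=[94 94 70 21 1 0 0 0]
t=4: x=[94.0000 91.6000 67.5000 23.9000 2.9000 0.1000 0.0000 0.0000] k=[95 94 67 27 8 0 0 0]
t=5: x=[94.9000 91.4000 65.7000 29.1000 9.1000 0.8000 0.0000 0.0000] k=[95 86 63 28 4 6 0 0]
t=6: x=[94.1000 84.6000 61.8000 29.1000 6.6000 5.2000 0.6000 0.0000] k=[90 86 67 29 4 10 0 0]
t=7: x=[89.6000 84.5000 65.1000 30.3000 7.1000 8.4000 1.0000 0.0000] k=[85 89 61 34 5 13 4 0]
t=8: x=[85.4000 85.8000 61.1000 33.8000 8.7000 11.3000 4.5000 0.4000] k=[85 84 65 29 6 6 5 0]
t=9: x=[84.9000 82.2000 63.3000 30.3000 8.3000 5.9000 4.6000 0.5000] k=[85 85 66 25 9 10 1 4]
t=10: x=[85.0000 83.1000 63.8000 27.5000 10.7000 9.0000 2.2000 3.7000] k=[90 88 63 26 11 6 5 0]
t=11: x=[89.8000 85.7000 61.8000 28.2000 12.0000 6.4000 4.6000 0.5000] k=[95 89 61 27 9 6 7 0]
t=12: x=[94.4000 86.8000 60.4000 28.6000 10.5000 6.4000 6.2000 0.7000] k=[92 89 65 24 12 1 7 1]
t=13: x=[91.7000 86.9000 63.3000 26.9000 12.1000 2.7000 5.8000 1.6000] k=[89 89 63 24 10 0 4 4]
t=14: x=[89.0000 86.4000 61.7000 26.5000 10.4000 1.4000 3.6000 4.0000] k=[92 82 57 24 14 0 5 4]
t=15: x=[91.0000 80.5000 56.2000 26.3000 13.6000 1.9000 4.4000 4.1000] k=[94 86 53 26 9 2 1 2]
t=16: x=[93.2000 83.5000 53.6000 27.0000 10.0000 2.6000 1.2000 1.9000] k=[93 82 49 25 11 3 0 1]
t=17: x=[91.9000 79.8000 49.9000 26.0000 11.6000 3.5000 0.4000 0.9000] k=[94 85 53 21 13 3 0 0]

2.156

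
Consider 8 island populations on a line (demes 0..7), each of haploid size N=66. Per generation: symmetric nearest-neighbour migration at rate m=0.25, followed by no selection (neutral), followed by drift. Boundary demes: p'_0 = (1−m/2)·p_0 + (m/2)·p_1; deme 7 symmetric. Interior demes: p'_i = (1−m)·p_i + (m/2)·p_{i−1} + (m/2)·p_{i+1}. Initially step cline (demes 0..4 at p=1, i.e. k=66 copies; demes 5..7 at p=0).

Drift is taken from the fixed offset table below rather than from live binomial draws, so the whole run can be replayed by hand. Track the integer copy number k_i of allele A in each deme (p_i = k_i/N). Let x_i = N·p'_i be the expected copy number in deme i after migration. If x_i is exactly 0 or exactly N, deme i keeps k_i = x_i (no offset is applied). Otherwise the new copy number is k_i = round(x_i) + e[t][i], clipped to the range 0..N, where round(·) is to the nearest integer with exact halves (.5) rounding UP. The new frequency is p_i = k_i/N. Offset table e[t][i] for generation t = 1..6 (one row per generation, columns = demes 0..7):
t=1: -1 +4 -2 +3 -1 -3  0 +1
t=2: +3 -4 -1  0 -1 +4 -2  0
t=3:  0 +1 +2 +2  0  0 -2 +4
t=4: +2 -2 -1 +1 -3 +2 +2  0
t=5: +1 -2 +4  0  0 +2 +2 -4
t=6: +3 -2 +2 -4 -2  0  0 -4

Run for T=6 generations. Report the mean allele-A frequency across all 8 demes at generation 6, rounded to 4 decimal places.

t=0: k=[66 66 66 66 66 0 0 0]
t=1: x=[66.0000 66.0000 66.0000 66.0000 57.7500 8.2500 0.0000 0.0000] k=[66 66 66 66 57 5 0 0]
t=2: x=[66.0000 66.0000 66.0000 64.8750 51.6250 10.8750 0.6250 0.0000] k=[66 66 66 65 51 15 0 0]
t=3: x=[66.0000 66.0000 65.8750 63.3750 48.2500 17.6250 1.8750 0.0000] k=[66 66 66 65 48 18 0 0]
t=4: x=[66.0000 66.0000 65.8750 63.0000 46.3750 19.5000 2.2500 0.0000] k=[66 66 65 64 43 22 4 0]
t=5: x=[66.0000 65.8750 65.0000 61.5000 43.0000 22.3750 5.7500 0.5000] k=[66 64 66 62 43 24 8 0]
t=6: x=[65.7500 64.5000 65.2500 60.1250 43.0000 24.3750 9.0000 1.0000] k=[66 63 66 56 41 24 9 0]

0.6155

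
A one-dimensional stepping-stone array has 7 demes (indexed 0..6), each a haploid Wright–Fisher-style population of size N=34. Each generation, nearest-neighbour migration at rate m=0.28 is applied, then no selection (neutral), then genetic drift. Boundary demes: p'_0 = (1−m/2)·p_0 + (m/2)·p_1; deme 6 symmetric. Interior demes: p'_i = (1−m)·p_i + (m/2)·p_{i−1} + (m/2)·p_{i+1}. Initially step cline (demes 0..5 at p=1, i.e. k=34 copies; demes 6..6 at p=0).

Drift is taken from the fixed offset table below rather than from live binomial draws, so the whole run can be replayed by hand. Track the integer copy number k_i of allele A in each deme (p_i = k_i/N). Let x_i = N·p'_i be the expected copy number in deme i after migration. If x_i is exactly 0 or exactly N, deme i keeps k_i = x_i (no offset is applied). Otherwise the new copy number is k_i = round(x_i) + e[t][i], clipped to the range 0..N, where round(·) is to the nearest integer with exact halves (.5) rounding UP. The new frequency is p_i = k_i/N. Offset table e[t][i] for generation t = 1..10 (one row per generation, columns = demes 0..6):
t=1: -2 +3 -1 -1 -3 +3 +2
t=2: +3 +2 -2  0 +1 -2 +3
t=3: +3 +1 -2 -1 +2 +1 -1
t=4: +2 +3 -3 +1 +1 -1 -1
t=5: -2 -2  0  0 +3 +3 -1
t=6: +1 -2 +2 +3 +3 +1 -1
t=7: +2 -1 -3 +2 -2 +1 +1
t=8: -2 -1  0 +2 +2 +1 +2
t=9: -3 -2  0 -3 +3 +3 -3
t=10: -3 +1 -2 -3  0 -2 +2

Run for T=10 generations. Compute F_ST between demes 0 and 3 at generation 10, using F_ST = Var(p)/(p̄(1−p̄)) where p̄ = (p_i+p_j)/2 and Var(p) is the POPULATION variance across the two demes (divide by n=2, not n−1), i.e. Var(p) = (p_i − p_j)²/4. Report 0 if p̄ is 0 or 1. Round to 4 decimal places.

0.0794

t=0: k=[34 34 34 34 34 34 0]
t=1: x=[34.0000 34.0000 34.0000 34.0000 34.0000 29.2400 4.7600] k=[34 34 34 34 34 32 7]
t=2: x=[34.0000 34.0000 34.0000 34.0000 33.7200 28.7800 10.5000] k=[34 34 34 34 34 27 14]
t=3: x=[34.0000 34.0000 34.0000 34.0000 33.0200 26.1600 15.8200] k=[34 34 34 34 34 27 15]
t=4: x=[34.0000 34.0000 34.0000 34.0000 33.0200 26.3000 16.6800] k=[34 34 34 34 34 25 16]
t=5: x=[34.0000 34.0000 34.0000 34.0000 32.7400 25.0000 17.2600] k=[34 34 34 34 34 28 16]
t=6: x=[34.0000 34.0000 34.0000 34.0000 33.1600 27.1600 17.6800] k=[34 34 34 34 34 28 17]
t=7: x=[34.0000 34.0000 34.0000 34.0000 33.1600 27.3000 18.5400] k=[34 34 34 34 31 28 20]
t=8: x=[34.0000 34.0000 34.0000 33.5800 31.0000 27.3000 21.1200] k=[34 34 34 34 33 28 23]
t=9: x=[34.0000 34.0000 34.0000 33.8600 32.4400 28.0000 23.7000] k=[34 34 34 31 34 31 21]
t=10: x=[34.0000 34.0000 33.5800 31.8400 33.1600 30.0200 22.4000] k=[34 34 32 29 33 28 24]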